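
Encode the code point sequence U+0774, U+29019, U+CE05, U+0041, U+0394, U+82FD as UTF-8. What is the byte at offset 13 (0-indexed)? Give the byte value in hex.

U+0774 → 2-byte form DD B4 at offsets 0–1.
U+29019 → 4-byte form F0 A9 80 99 at offsets 2–5.
U+CE05 → 3-byte form EC B8 85 at offsets 6–8.
U+0041 → 1-byte form 41 at offsets 9–9.
U+0394 → 2-byte form CE 94 at offsets 10–11.
U+82FD → 3-byte form E8 8B BD at offsets 12–14.
Offset 13 falls in char 6's range; it's byte 2 of E8 8B BD = 0x8B.

0x8B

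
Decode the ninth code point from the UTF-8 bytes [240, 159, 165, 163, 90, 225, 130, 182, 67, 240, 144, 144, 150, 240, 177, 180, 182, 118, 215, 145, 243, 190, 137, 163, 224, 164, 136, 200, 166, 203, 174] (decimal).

U+FE263

Offset 0: leading byte 0xF0 = 11110000 → 4-byte char #1 = F0 9F A5 A3.
Offset 4: leading byte 0x5A = 01011010 → 1-byte char #2 = 5A.
Offset 5: leading byte 0xE1 = 11100001 → 3-byte char #3 = E1 82 B6.
Offset 8: leading byte 0x43 = 01000011 → 1-byte char #4 = 43.
Offset 9: leading byte 0xF0 = 11110000 → 4-byte char #5 = F0 90 90 96.
Offset 13: leading byte 0xF0 = 11110000 → 4-byte char #6 = F0 B1 B4 B6.
Offset 17: leading byte 0x76 = 01110110 → 1-byte char #7 = 76.
Offset 18: leading byte 0xD7 = 11010111 → 2-byte char #8 = D7 91.
Offset 20: leading byte 0xF3 = 11110011 → 4-byte char #9 = F3 BE 89 A3.
Leading byte 0xF3 = 11110011 matches 11110xxx → 4-byte sequence.
Byte 1: 0xF3 = 11110011, payload 011 (3 bits).
Byte 2: 0xBE = 10111110 (10xxxxxx ✓), payload 111110.
Byte 3: 0x89 = 10001001 (10xxxxxx ✓), payload 001001.
Byte 4: 0xA3 = 10100011 (10xxxxxx ✓), payload 100011.
Concatenate: 011111110001001100011 = 0xFE263 (21 bits → U+FE263).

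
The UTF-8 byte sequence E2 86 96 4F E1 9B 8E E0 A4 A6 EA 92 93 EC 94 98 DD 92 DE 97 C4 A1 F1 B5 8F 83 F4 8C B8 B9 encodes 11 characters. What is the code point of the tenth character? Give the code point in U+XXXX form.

U+753C3

Offset 0: leading byte 0xE2 = 11100010 → 3-byte char #1 = E2 86 96.
Offset 3: leading byte 0x4F = 01001111 → 1-byte char #2 = 4F.
Offset 4: leading byte 0xE1 = 11100001 → 3-byte char #3 = E1 9B 8E.
Offset 7: leading byte 0xE0 = 11100000 → 3-byte char #4 = E0 A4 A6.
Offset 10: leading byte 0xEA = 11101010 → 3-byte char #5 = EA 92 93.
Offset 13: leading byte 0xEC = 11101100 → 3-byte char #6 = EC 94 98.
Offset 16: leading byte 0xDD = 11011101 → 2-byte char #7 = DD 92.
Offset 18: leading byte 0xDE = 11011110 → 2-byte char #8 = DE 97.
Offset 20: leading byte 0xC4 = 11000100 → 2-byte char #9 = C4 A1.
Offset 22: leading byte 0xF1 = 11110001 → 4-byte char #10 = F1 B5 8F 83.
Leading byte 0xF1 = 11110001 matches 11110xxx → 4-byte sequence.
Byte 1: 0xF1 = 11110001, payload 001 (3 bits).
Byte 2: 0xB5 = 10110101 (10xxxxxx ✓), payload 110101.
Byte 3: 0x8F = 10001111 (10xxxxxx ✓), payload 001111.
Byte 4: 0x83 = 10000011 (10xxxxxx ✓), payload 000011.
Concatenate: 001110101001111000011 = 0x753C3 (21 bits → U+753C3).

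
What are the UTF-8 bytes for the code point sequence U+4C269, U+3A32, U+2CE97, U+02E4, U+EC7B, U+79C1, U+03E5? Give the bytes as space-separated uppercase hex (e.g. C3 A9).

F1 8C 89 A9 E3 A8 B2 F0 AC BA 97 CB A4 EE B1 BB E7 A7 81 CF A5

U+4C269: 4-byte form → F1 8C 89 A9.
U+3A32: 3-byte form → E3 A8 B2.
U+2CE97: 4-byte form → F0 AC BA 97.
U+02E4: 2-byte form → CB A4.
U+EC7B: 3-byte form → EE B1 BB.
U+79C1: 3-byte form → E7 A7 81.
U+03E5: 2-byte form → CF A5.
Concatenated (21 bytes): F1 8C 89 A9 E3 A8 B2 F0 AC BA 97 CB A4 EE B1 BB E7 A7 81 CF A5.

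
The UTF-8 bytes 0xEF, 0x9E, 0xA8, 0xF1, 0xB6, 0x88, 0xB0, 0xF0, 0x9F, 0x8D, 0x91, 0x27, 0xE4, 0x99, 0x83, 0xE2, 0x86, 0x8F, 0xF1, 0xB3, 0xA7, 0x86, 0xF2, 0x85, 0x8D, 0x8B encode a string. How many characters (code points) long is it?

Byte at offset 0: 0xEF = 11101111 → 3-byte char (#1). Advance 3.
Byte at offset 3: 0xF1 = 11110001 → 4-byte char (#2). Advance 4.
Byte at offset 7: 0xF0 = 11110000 → 4-byte char (#3). Advance 4.
Byte at offset 11: 0x27 = 00100111 → 1-byte char (#4). Advance 1.
Byte at offset 12: 0xE4 = 11100100 → 3-byte char (#5). Advance 3.
Byte at offset 15: 0xE2 = 11100010 → 3-byte char (#6). Advance 3.
Byte at offset 18: 0xF1 = 11110001 → 4-byte char (#7). Advance 4.
Byte at offset 22: 0xF2 = 11110010 → 4-byte char (#8). Advance 4.
Reached end at offset 26 after 8 code points.

8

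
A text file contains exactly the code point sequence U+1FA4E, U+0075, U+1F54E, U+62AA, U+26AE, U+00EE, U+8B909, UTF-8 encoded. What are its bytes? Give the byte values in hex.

U+1FA4E: 4-byte form → F0 9F A9 8E.
U+0075: 1-byte form → 75.
U+1F54E: 4-byte form → F0 9F 95 8E.
U+62AA: 3-byte form → E6 8A AA.
U+26AE: 3-byte form → E2 9A AE.
U+00EE: 2-byte form → C3 AE.
U+8B909: 4-byte form → F2 8B A4 89.
Concatenated (21 bytes): F0 9F A9 8E 75 F0 9F 95 8E E6 8A AA E2 9A AE C3 AE F2 8B A4 89.

F0 9F A9 8E 75 F0 9F 95 8E E6 8A AA E2 9A AE C3 AE F2 8B A4 89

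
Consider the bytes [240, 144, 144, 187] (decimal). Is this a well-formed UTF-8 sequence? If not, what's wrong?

valid

Leading byte 0xF0 = 11110000 → 4-byte form.
Continuation bytes 0x90=10010000, 0x90=10010000, 0xBB=10111011 all match 10xxxxxx.
Decoded value 0x1043B is ≥ 0x10000 (shortest form) and not a surrogate.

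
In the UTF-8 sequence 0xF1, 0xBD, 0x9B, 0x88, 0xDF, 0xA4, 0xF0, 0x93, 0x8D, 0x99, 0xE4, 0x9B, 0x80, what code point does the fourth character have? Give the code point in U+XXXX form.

U+46C0

Offset 0: leading byte 0xF1 = 11110001 → 4-byte char #1 = F1 BD 9B 88.
Offset 4: leading byte 0xDF = 11011111 → 2-byte char #2 = DF A4.
Offset 6: leading byte 0xF0 = 11110000 → 4-byte char #3 = F0 93 8D 99.
Offset 10: leading byte 0xE4 = 11100100 → 3-byte char #4 = E4 9B 80.
Leading byte 0xE4 = 11100100 matches 1110xxxx → 3-byte sequence.
Byte 1: 0xE4 = 11100100, payload 0100 (4 bits).
Byte 2: 0x9B = 10011011 (10xxxxxx ✓), payload 011011.
Byte 3: 0x80 = 10000000 (10xxxxxx ✓), payload 000000.
Concatenate: 0100011011000000 = 0x46C0 (16 bits → U+46C0).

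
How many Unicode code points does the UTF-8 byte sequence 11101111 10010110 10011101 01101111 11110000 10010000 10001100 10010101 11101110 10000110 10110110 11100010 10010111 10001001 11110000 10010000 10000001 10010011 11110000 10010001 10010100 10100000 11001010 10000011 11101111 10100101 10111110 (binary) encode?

9

Byte at offset 0: 0xEF = 11101111 → 3-byte char (#1). Advance 3.
Byte at offset 3: 0x6F = 01101111 → 1-byte char (#2). Advance 1.
Byte at offset 4: 0xF0 = 11110000 → 4-byte char (#3). Advance 4.
Byte at offset 8: 0xEE = 11101110 → 3-byte char (#4). Advance 3.
Byte at offset 11: 0xE2 = 11100010 → 3-byte char (#5). Advance 3.
Byte at offset 14: 0xF0 = 11110000 → 4-byte char (#6). Advance 4.
Byte at offset 18: 0xF0 = 11110000 → 4-byte char (#7). Advance 4.
Byte at offset 22: 0xCA = 11001010 → 2-byte char (#8). Advance 2.
Byte at offset 24: 0xEF = 11101111 → 3-byte char (#9). Advance 3.
Reached end at offset 27 after 9 code points.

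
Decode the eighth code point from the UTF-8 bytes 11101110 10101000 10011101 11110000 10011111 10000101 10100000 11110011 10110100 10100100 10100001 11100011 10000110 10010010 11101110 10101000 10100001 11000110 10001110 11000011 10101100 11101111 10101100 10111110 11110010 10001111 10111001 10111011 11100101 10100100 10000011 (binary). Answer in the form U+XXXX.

U+FB3E

Offset 0: leading byte 0xEE = 11101110 → 3-byte char #1 = EE A8 9D.
Offset 3: leading byte 0xF0 = 11110000 → 4-byte char #2 = F0 9F 85 A0.
Offset 7: leading byte 0xF3 = 11110011 → 4-byte char #3 = F3 B4 A4 A1.
Offset 11: leading byte 0xE3 = 11100011 → 3-byte char #4 = E3 86 92.
Offset 14: leading byte 0xEE = 11101110 → 3-byte char #5 = EE A8 A1.
Offset 17: leading byte 0xC6 = 11000110 → 2-byte char #6 = C6 8E.
Offset 19: leading byte 0xC3 = 11000011 → 2-byte char #7 = C3 AC.
Offset 21: leading byte 0xEF = 11101111 → 3-byte char #8 = EF AC BE.
Leading byte 0xEF = 11101111 matches 1110xxxx → 3-byte sequence.
Byte 1: 0xEF = 11101111, payload 1111 (4 bits).
Byte 2: 0xAC = 10101100 (10xxxxxx ✓), payload 101100.
Byte 3: 0xBE = 10111110 (10xxxxxx ✓), payload 111110.
Concatenate: 1111101100111110 = 0xFB3E (16 bits → U+FB3E).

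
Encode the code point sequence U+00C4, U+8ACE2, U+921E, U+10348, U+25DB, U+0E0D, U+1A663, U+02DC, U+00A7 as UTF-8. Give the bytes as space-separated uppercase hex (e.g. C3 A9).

U+00C4: 2-byte form → C3 84.
U+8ACE2: 4-byte form → F2 8A B3 A2.
U+921E: 3-byte form → E9 88 9E.
U+10348: 4-byte form → F0 90 8D 88.
U+25DB: 3-byte form → E2 97 9B.
U+0E0D: 3-byte form → E0 B8 8D.
U+1A663: 4-byte form → F0 9A 99 A3.
U+02DC: 2-byte form → CB 9C.
U+00A7: 2-byte form → C2 A7.
Concatenated (27 bytes): C3 84 F2 8A B3 A2 E9 88 9E F0 90 8D 88 E2 97 9B E0 B8 8D F0 9A 99 A3 CB 9C C2 A7.

C3 84 F2 8A B3 A2 E9 88 9E F0 90 8D 88 E2 97 9B E0 B8 8D F0 9A 99 A3 CB 9C C2 A7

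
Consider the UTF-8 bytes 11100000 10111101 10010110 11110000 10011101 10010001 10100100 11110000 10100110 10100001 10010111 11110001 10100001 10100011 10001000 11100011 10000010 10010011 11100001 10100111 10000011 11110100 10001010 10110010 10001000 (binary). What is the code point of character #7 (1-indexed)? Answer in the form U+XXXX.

U+10AC88

Offset 0: leading byte 0xE0 = 11100000 → 3-byte char #1 = E0 BD 96.
Offset 3: leading byte 0xF0 = 11110000 → 4-byte char #2 = F0 9D 91 A4.
Offset 7: leading byte 0xF0 = 11110000 → 4-byte char #3 = F0 A6 A1 97.
Offset 11: leading byte 0xF1 = 11110001 → 4-byte char #4 = F1 A1 A3 88.
Offset 15: leading byte 0xE3 = 11100011 → 3-byte char #5 = E3 82 93.
Offset 18: leading byte 0xE1 = 11100001 → 3-byte char #6 = E1 A7 83.
Offset 21: leading byte 0xF4 = 11110100 → 4-byte char #7 = F4 8A B2 88.
Leading byte 0xF4 = 11110100 matches 11110xxx → 4-byte sequence.
Byte 1: 0xF4 = 11110100, payload 100 (3 bits).
Byte 2: 0x8A = 10001010 (10xxxxxx ✓), payload 001010.
Byte 3: 0xB2 = 10110010 (10xxxxxx ✓), payload 110010.
Byte 4: 0x88 = 10001000 (10xxxxxx ✓), payload 001000.
Concatenate: 100001010110010001000 = 0x10AC88 (21 bits → U+10AC88).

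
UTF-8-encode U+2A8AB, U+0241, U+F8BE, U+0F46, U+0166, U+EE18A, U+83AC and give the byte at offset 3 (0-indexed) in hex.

0xAB

U+2A8AB → 4-byte form F0 AA A2 AB at offsets 0–3.
Offset 3 falls in char 1's range; it's byte 4 of F0 AA A2 AB = 0xAB.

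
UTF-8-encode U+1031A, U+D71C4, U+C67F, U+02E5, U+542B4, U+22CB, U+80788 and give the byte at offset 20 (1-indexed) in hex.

0x8B

1-indexed offset 20 is 0-indexed offset 19.
U+1031A → 4-byte form F0 90 8C 9A at offsets 0–3.
U+D71C4 → 4-byte form F3 97 87 84 at offsets 4–7.
U+C67F → 3-byte form EC 99 BF at offsets 8–10.
U+02E5 → 2-byte form CB A5 at offsets 11–12.
U+542B4 → 4-byte form F1 94 8A B4 at offsets 13–16.
U+22CB → 3-byte form E2 8B 8B at offsets 17–19.
Offset 19 falls in char 6's range; it's byte 3 of E2 8B 8B = 0x8B.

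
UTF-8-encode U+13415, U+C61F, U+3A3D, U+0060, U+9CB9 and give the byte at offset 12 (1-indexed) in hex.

1-indexed offset 12 is 0-indexed offset 11.
U+13415 → 4-byte form F0 93 90 95 at offsets 0–3.
U+C61F → 3-byte form EC 98 9F at offsets 4–6.
U+3A3D → 3-byte form E3 A8 BD at offsets 7–9.
U+0060 → 1-byte form 60 at offsets 10–10.
U+9CB9 → 3-byte form E9 B2 B9 at offsets 11–13.
Offset 11 falls in char 5's range; it's byte 1 of E9 B2 B9 = 0xE9.

0xE9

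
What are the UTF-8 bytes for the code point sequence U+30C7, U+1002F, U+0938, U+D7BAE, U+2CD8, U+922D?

U+30C7: 3-byte form → E3 83 87.
U+1002F: 4-byte form → F0 90 80 AF.
U+0938: 3-byte form → E0 A4 B8.
U+D7BAE: 4-byte form → F3 97 AE AE.
U+2CD8: 3-byte form → E2 B3 98.
U+922D: 3-byte form → E9 88 AD.
Concatenated (20 bytes): E3 83 87 F0 90 80 AF E0 A4 B8 F3 97 AE AE E2 B3 98 E9 88 AD.

E3 83 87 F0 90 80 AF E0 A4 B8 F3 97 AE AE E2 B3 98 E9 88 AD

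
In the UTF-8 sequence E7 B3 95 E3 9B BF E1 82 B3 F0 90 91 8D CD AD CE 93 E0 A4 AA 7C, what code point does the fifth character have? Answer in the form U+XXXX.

U+036D

Offset 0: leading byte 0xE7 = 11100111 → 3-byte char #1 = E7 B3 95.
Offset 3: leading byte 0xE3 = 11100011 → 3-byte char #2 = E3 9B BF.
Offset 6: leading byte 0xE1 = 11100001 → 3-byte char #3 = E1 82 B3.
Offset 9: leading byte 0xF0 = 11110000 → 4-byte char #4 = F0 90 91 8D.
Offset 13: leading byte 0xCD = 11001101 → 2-byte char #5 = CD AD.
Leading byte 0xCD = 11001101 matches 110xxxxx → 2-byte sequence.
Byte 1: 0xCD = 11001101, payload 01101 (5 bits).
Byte 2: 0xAD = 10101101 (10xxxxxx ✓), payload 101101.
Concatenate: 01101101101 = 0x36D (11 bits → U+036D).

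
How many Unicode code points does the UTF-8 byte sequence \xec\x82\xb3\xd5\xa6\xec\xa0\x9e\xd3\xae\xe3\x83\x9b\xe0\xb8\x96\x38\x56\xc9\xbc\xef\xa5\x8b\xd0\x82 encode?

11

Byte at offset 0: 0xEC = 11101100 → 3-byte char (#1). Advance 3.
Byte at offset 3: 0xD5 = 11010101 → 2-byte char (#2). Advance 2.
Byte at offset 5: 0xEC = 11101100 → 3-byte char (#3). Advance 3.
Byte at offset 8: 0xD3 = 11010011 → 2-byte char (#4). Advance 2.
Byte at offset 10: 0xE3 = 11100011 → 3-byte char (#5). Advance 3.
Byte at offset 13: 0xE0 = 11100000 → 3-byte char (#6). Advance 3.
Byte at offset 16: 0x38 = 00111000 → 1-byte char (#7). Advance 1.
Byte at offset 17: 0x56 = 01010110 → 1-byte char (#8). Advance 1.
Byte at offset 18: 0xC9 = 11001001 → 2-byte char (#9). Advance 2.
Byte at offset 20: 0xEF = 11101111 → 3-byte char (#10). Advance 3.
Byte at offset 23: 0xD0 = 11010000 → 2-byte char (#11). Advance 2.
Reached end at offset 25 after 11 code points.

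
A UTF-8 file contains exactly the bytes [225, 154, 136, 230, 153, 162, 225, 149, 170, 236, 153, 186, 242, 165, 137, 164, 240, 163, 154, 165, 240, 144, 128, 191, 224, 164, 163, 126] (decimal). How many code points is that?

Byte at offset 0: 0xE1 = 11100001 → 3-byte char (#1). Advance 3.
Byte at offset 3: 0xE6 = 11100110 → 3-byte char (#2). Advance 3.
Byte at offset 6: 0xE1 = 11100001 → 3-byte char (#3). Advance 3.
Byte at offset 9: 0xEC = 11101100 → 3-byte char (#4). Advance 3.
Byte at offset 12: 0xF2 = 11110010 → 4-byte char (#5). Advance 4.
Byte at offset 16: 0xF0 = 11110000 → 4-byte char (#6). Advance 4.
Byte at offset 20: 0xF0 = 11110000 → 4-byte char (#7). Advance 4.
Byte at offset 24: 0xE0 = 11100000 → 3-byte char (#8). Advance 3.
Byte at offset 27: 0x7E = 01111110 → 1-byte char (#9). Advance 1.
Reached end at offset 28 after 9 code points.

9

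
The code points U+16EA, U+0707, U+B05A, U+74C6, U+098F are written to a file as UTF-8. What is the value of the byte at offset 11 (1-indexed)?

0x86

1-indexed offset 11 is 0-indexed offset 10.
U+16EA → 3-byte form E1 9B AA at offsets 0–2.
U+0707 → 2-byte form DC 87 at offsets 3–4.
U+B05A → 3-byte form EB 81 9A at offsets 5–7.
U+74C6 → 3-byte form E7 93 86 at offsets 8–10.
Offset 10 falls in char 4's range; it's byte 3 of E7 93 86 = 0x86.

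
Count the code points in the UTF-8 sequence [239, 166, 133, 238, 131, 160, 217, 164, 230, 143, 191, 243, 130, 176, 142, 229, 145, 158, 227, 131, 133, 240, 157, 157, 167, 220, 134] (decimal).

9

Byte at offset 0: 0xEF = 11101111 → 3-byte char (#1). Advance 3.
Byte at offset 3: 0xEE = 11101110 → 3-byte char (#2). Advance 3.
Byte at offset 6: 0xD9 = 11011001 → 2-byte char (#3). Advance 2.
Byte at offset 8: 0xE6 = 11100110 → 3-byte char (#4). Advance 3.
Byte at offset 11: 0xF3 = 11110011 → 4-byte char (#5). Advance 4.
Byte at offset 15: 0xE5 = 11100101 → 3-byte char (#6). Advance 3.
Byte at offset 18: 0xE3 = 11100011 → 3-byte char (#7). Advance 3.
Byte at offset 21: 0xF0 = 11110000 → 4-byte char (#8). Advance 4.
Byte at offset 25: 0xDC = 11011100 → 2-byte char (#9). Advance 2.
Reached end at offset 27 after 9 code points.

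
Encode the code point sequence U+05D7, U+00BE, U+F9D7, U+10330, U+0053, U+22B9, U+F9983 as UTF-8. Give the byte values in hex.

D7 97 C2 BE EF A7 97 F0 90 8C B0 53 E2 8A B9 F3 B9 A6 83

U+05D7: 2-byte form → D7 97.
U+00BE: 2-byte form → C2 BE.
U+F9D7: 3-byte form → EF A7 97.
U+10330: 4-byte form → F0 90 8C B0.
U+0053: 1-byte form → 53.
U+22B9: 3-byte form → E2 8A B9.
U+F9983: 4-byte form → F3 B9 A6 83.
Concatenated (19 bytes): D7 97 C2 BE EF A7 97 F0 90 8C B0 53 E2 8A B9 F3 B9 A6 83.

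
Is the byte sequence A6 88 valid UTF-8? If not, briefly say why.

invalid (continuation byte with no leading byte)

Byte 0xA6 = 10100110 has the form 10xxxxxx — a continuation byte — but there is no preceding leading byte.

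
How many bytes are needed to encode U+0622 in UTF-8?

2

U+0622 = 0x622. UTF-8 uses 1 byte below 0x80, 2 below 0x800, 3 below 0x10000, 4 up to 0x10FFFF. 0x622 is in U+0080–U+07FF → 2 bytes.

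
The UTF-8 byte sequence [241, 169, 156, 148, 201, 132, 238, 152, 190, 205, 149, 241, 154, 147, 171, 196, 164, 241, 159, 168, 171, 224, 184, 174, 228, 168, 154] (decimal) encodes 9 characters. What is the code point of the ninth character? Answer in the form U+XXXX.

U+4A1A

Offset 0: leading byte 0xF1 = 11110001 → 4-byte char #1 = F1 A9 9C 94.
Offset 4: leading byte 0xC9 = 11001001 → 2-byte char #2 = C9 84.
Offset 6: leading byte 0xEE = 11101110 → 3-byte char #3 = EE 98 BE.
Offset 9: leading byte 0xCD = 11001101 → 2-byte char #4 = CD 95.
Offset 11: leading byte 0xF1 = 11110001 → 4-byte char #5 = F1 9A 93 AB.
Offset 15: leading byte 0xC4 = 11000100 → 2-byte char #6 = C4 A4.
Offset 17: leading byte 0xF1 = 11110001 → 4-byte char #7 = F1 9F A8 AB.
Offset 21: leading byte 0xE0 = 11100000 → 3-byte char #8 = E0 B8 AE.
Offset 24: leading byte 0xE4 = 11100100 → 3-byte char #9 = E4 A8 9A.
Leading byte 0xE4 = 11100100 matches 1110xxxx → 3-byte sequence.
Byte 1: 0xE4 = 11100100, payload 0100 (4 bits).
Byte 2: 0xA8 = 10101000 (10xxxxxx ✓), payload 101000.
Byte 3: 0x9A = 10011010 (10xxxxxx ✓), payload 011010.
Concatenate: 0100101000011010 = 0x4A1A (16 bits → U+4A1A).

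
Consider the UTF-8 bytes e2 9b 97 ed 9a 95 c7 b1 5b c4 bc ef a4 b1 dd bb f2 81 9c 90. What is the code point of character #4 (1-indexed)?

U+005B

Offset 0: leading byte 0xE2 = 11100010 → 3-byte char #1 = E2 9B 97.
Offset 3: leading byte 0xED = 11101101 → 3-byte char #2 = ED 9A 95.
Offset 6: leading byte 0xC7 = 11000111 → 2-byte char #3 = C7 B1.
Offset 8: leading byte 0x5B = 01011011 → 1-byte char #4 = 5B.
Leading byte 0x5B = 01011011 matches 0xxxxxxx → 1-byte sequence.
Byte 1: 0x5B = 01011011, payload 1011011 (7 bits).
Concatenate: 1011011 = 0x5B (7 bits → U+005B).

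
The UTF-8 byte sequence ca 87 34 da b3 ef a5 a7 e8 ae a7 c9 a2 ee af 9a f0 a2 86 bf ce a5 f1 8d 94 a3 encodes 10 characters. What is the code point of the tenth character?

Offset 0: leading byte 0xCA = 11001010 → 2-byte char #1 = CA 87.
Offset 2: leading byte 0x34 = 00110100 → 1-byte char #2 = 34.
Offset 3: leading byte 0xDA = 11011010 → 2-byte char #3 = DA B3.
Offset 5: leading byte 0xEF = 11101111 → 3-byte char #4 = EF A5 A7.
Offset 8: leading byte 0xE8 = 11101000 → 3-byte char #5 = E8 AE A7.
Offset 11: leading byte 0xC9 = 11001001 → 2-byte char #6 = C9 A2.
Offset 13: leading byte 0xEE = 11101110 → 3-byte char #7 = EE AF 9A.
Offset 16: leading byte 0xF0 = 11110000 → 4-byte char #8 = F0 A2 86 BF.
Offset 20: leading byte 0xCE = 11001110 → 2-byte char #9 = CE A5.
Offset 22: leading byte 0xF1 = 11110001 → 4-byte char #10 = F1 8D 94 A3.
Leading byte 0xF1 = 11110001 matches 11110xxx → 4-byte sequence.
Byte 1: 0xF1 = 11110001, payload 001 (3 bits).
Byte 2: 0x8D = 10001101 (10xxxxxx ✓), payload 001101.
Byte 3: 0x94 = 10010100 (10xxxxxx ✓), payload 010100.
Byte 4: 0xA3 = 10100011 (10xxxxxx ✓), payload 100011.
Concatenate: 001001101010100100011 = 0x4D523 (21 bits → U+4D523).

U+4D523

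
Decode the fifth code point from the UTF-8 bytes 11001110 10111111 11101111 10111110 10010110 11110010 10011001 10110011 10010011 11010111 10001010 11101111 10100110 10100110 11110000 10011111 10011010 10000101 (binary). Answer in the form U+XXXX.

Offset 0: leading byte 0xCE = 11001110 → 2-byte char #1 = CE BF.
Offset 2: leading byte 0xEF = 11101111 → 3-byte char #2 = EF BE 96.
Offset 5: leading byte 0xF2 = 11110010 → 4-byte char #3 = F2 99 B3 93.
Offset 9: leading byte 0xD7 = 11010111 → 2-byte char #4 = D7 8A.
Offset 11: leading byte 0xEF = 11101111 → 3-byte char #5 = EF A6 A6.
Leading byte 0xEF = 11101111 matches 1110xxxx → 3-byte sequence.
Byte 1: 0xEF = 11101111, payload 1111 (4 bits).
Byte 2: 0xA6 = 10100110 (10xxxxxx ✓), payload 100110.
Byte 3: 0xA6 = 10100110 (10xxxxxx ✓), payload 100110.
Concatenate: 1111100110100110 = 0xF9A6 (16 bits → U+F9A6).

U+F9A6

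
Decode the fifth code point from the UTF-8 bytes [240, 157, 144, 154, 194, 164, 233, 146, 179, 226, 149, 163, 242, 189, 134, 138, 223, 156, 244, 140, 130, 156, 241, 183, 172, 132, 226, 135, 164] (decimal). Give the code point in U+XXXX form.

U+BD18A

Offset 0: leading byte 0xF0 = 11110000 → 4-byte char #1 = F0 9D 90 9A.
Offset 4: leading byte 0xC2 = 11000010 → 2-byte char #2 = C2 A4.
Offset 6: leading byte 0xE9 = 11101001 → 3-byte char #3 = E9 92 B3.
Offset 9: leading byte 0xE2 = 11100010 → 3-byte char #4 = E2 95 A3.
Offset 12: leading byte 0xF2 = 11110010 → 4-byte char #5 = F2 BD 86 8A.
Leading byte 0xF2 = 11110010 matches 11110xxx → 4-byte sequence.
Byte 1: 0xF2 = 11110010, payload 010 (3 bits).
Byte 2: 0xBD = 10111101 (10xxxxxx ✓), payload 111101.
Byte 3: 0x86 = 10000110 (10xxxxxx ✓), payload 000110.
Byte 4: 0x8A = 10001010 (10xxxxxx ✓), payload 001010.
Concatenate: 010111101000110001010 = 0xBD18A (21 bits → U+BD18A).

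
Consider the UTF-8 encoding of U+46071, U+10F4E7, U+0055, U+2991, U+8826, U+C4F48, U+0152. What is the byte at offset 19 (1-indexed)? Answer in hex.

1-indexed offset 19 is 0-indexed offset 18.
U+46071 → 4-byte form F1 86 81 B1 at offsets 0–3.
U+10F4E7 → 4-byte form F4 8F 93 A7 at offsets 4–7.
U+0055 → 1-byte form 55 at offsets 8–8.
U+2991 → 3-byte form E2 A6 91 at offsets 9–11.
U+8826 → 3-byte form E8 A0 A6 at offsets 12–14.
U+C4F48 → 4-byte form F3 84 BD 88 at offsets 15–18.
Offset 18 falls in char 6's range; it's byte 4 of F3 84 BD 88 = 0x88.

0x88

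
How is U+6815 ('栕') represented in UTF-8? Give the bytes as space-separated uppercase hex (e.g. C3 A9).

U+6815 = 0x6815 = 26645 decimal. In range U+0800–U+FFFF → 3-byte form: 1110xxxx 10xxxxxx 10xxxxxx.
Binary (16 bits): 0110100000010101.
Split 4+6+6: 0110 | 100000 | 010101.
Byte 1: 11100110 = 0xE6.
Byte 2: 10100000 = 0xA0.
Byte 3: 10010101 = 0x95.

E6 A0 95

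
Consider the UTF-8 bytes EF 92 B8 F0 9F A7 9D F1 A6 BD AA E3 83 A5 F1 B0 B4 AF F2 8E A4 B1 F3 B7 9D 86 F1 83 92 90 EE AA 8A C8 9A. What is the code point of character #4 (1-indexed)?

Offset 0: leading byte 0xEF = 11101111 → 3-byte char #1 = EF 92 B8.
Offset 3: leading byte 0xF0 = 11110000 → 4-byte char #2 = F0 9F A7 9D.
Offset 7: leading byte 0xF1 = 11110001 → 4-byte char #3 = F1 A6 BD AA.
Offset 11: leading byte 0xE3 = 11100011 → 3-byte char #4 = E3 83 A5.
Leading byte 0xE3 = 11100011 matches 1110xxxx → 3-byte sequence.
Byte 1: 0xE3 = 11100011, payload 0011 (4 bits).
Byte 2: 0x83 = 10000011 (10xxxxxx ✓), payload 000011.
Byte 3: 0xA5 = 10100101 (10xxxxxx ✓), payload 100101.
Concatenate: 0011000011100101 = 0x30E5 (16 bits → U+30E5).

U+30E5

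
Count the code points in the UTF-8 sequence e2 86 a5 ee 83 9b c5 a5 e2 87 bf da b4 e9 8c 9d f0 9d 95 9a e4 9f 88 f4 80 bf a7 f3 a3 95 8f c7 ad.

11

Byte at offset 0: 0xE2 = 11100010 → 3-byte char (#1). Advance 3.
Byte at offset 3: 0xEE = 11101110 → 3-byte char (#2). Advance 3.
Byte at offset 6: 0xC5 = 11000101 → 2-byte char (#3). Advance 2.
Byte at offset 8: 0xE2 = 11100010 → 3-byte char (#4). Advance 3.
Byte at offset 11: 0xDA = 11011010 → 2-byte char (#5). Advance 2.
Byte at offset 13: 0xE9 = 11101001 → 3-byte char (#6). Advance 3.
Byte at offset 16: 0xF0 = 11110000 → 4-byte char (#7). Advance 4.
Byte at offset 20: 0xE4 = 11100100 → 3-byte char (#8). Advance 3.
Byte at offset 23: 0xF4 = 11110100 → 4-byte char (#9). Advance 4.
Byte at offset 27: 0xF3 = 11110011 → 4-byte char (#10). Advance 4.
Byte at offset 31: 0xC7 = 11000111 → 2-byte char (#11). Advance 2.
Reached end at offset 33 after 11 code points.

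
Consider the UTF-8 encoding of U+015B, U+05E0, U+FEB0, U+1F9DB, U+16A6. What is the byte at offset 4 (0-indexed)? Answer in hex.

U+015B → 2-byte form C5 9B at offsets 0–1.
U+05E0 → 2-byte form D7 A0 at offsets 2–3.
U+FEB0 → 3-byte form EF BA B0 at offsets 4–6.
Offset 4 falls in char 3's range; it's byte 1 of EF BA B0 = 0xEF.

0xEF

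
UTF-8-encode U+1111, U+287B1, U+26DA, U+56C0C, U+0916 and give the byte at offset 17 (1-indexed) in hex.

1-indexed offset 17 is 0-indexed offset 16.
U+1111 → 3-byte form E1 84 91 at offsets 0–2.
U+287B1 → 4-byte form F0 A8 9E B1 at offsets 3–6.
U+26DA → 3-byte form E2 9B 9A at offsets 7–9.
U+56C0C → 4-byte form F1 96 B0 8C at offsets 10–13.
U+0916 → 3-byte form E0 A4 96 at offsets 14–16.
Offset 16 falls in char 5's range; it's byte 3 of E0 A4 96 = 0x96.

0x96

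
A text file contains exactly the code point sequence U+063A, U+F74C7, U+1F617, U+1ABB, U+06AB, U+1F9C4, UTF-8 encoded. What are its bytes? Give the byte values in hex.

U+063A: 2-byte form → D8 BA.
U+F74C7: 4-byte form → F3 B7 93 87.
U+1F617: 4-byte form → F0 9F 98 97.
U+1ABB: 3-byte form → E1 AA BB.
U+06AB: 2-byte form → DA AB.
U+1F9C4: 4-byte form → F0 9F A7 84.
Concatenated (19 bytes): D8 BA F3 B7 93 87 F0 9F 98 97 E1 AA BB DA AB F0 9F A7 84.

D8 BA F3 B7 93 87 F0 9F 98 97 E1 AA BB DA AB F0 9F A7 84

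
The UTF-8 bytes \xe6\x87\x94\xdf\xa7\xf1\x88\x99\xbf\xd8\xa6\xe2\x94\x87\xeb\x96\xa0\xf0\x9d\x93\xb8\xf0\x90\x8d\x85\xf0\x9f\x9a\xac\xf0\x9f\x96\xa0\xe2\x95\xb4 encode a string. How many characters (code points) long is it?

11

Byte at offset 0: 0xE6 = 11100110 → 3-byte char (#1). Advance 3.
Byte at offset 3: 0xDF = 11011111 → 2-byte char (#2). Advance 2.
Byte at offset 5: 0xF1 = 11110001 → 4-byte char (#3). Advance 4.
Byte at offset 9: 0xD8 = 11011000 → 2-byte char (#4). Advance 2.
Byte at offset 11: 0xE2 = 11100010 → 3-byte char (#5). Advance 3.
Byte at offset 14: 0xEB = 11101011 → 3-byte char (#6). Advance 3.
Byte at offset 17: 0xF0 = 11110000 → 4-byte char (#7). Advance 4.
Byte at offset 21: 0xF0 = 11110000 → 4-byte char (#8). Advance 4.
Byte at offset 25: 0xF0 = 11110000 → 4-byte char (#9). Advance 4.
Byte at offset 29: 0xF0 = 11110000 → 4-byte char (#10). Advance 4.
Byte at offset 33: 0xE2 = 11100010 → 3-byte char (#11). Advance 3.
Reached end at offset 36 after 11 code points.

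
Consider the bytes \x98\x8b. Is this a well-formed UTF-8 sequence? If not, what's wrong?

Byte 0x98 = 10011000 has the form 10xxxxxx — a continuation byte — but there is no preceding leading byte.

invalid (continuation byte with no leading byte)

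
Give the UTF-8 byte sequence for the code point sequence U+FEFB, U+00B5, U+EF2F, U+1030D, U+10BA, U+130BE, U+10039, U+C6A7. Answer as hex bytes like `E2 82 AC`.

U+FEFB: 3-byte form → EF BB BB.
U+00B5: 2-byte form → C2 B5.
U+EF2F: 3-byte form → EE BC AF.
U+1030D: 4-byte form → F0 90 8C 8D.
U+10BA: 3-byte form → E1 82 BA.
U+130BE: 4-byte form → F0 93 82 BE.
U+10039: 4-byte form → F0 90 80 B9.
U+C6A7: 3-byte form → EC 9A A7.
Concatenated (26 bytes): EF BB BB C2 B5 EE BC AF F0 90 8C 8D E1 82 BA F0 93 82 BE F0 90 80 B9 EC 9A A7.

EF BB BB C2 B5 EE BC AF F0 90 8C 8D E1 82 BA F0 93 82 BE F0 90 80 B9 EC 9A A7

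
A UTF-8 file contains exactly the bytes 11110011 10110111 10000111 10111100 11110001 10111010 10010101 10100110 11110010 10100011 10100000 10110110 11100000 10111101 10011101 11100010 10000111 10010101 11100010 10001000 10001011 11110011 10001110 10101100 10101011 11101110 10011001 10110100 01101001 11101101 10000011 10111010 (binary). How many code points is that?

10

Byte at offset 0: 0xF3 = 11110011 → 4-byte char (#1). Advance 4.
Byte at offset 4: 0xF1 = 11110001 → 4-byte char (#2). Advance 4.
Byte at offset 8: 0xF2 = 11110010 → 4-byte char (#3). Advance 4.
Byte at offset 12: 0xE0 = 11100000 → 3-byte char (#4). Advance 3.
Byte at offset 15: 0xE2 = 11100010 → 3-byte char (#5). Advance 3.
Byte at offset 18: 0xE2 = 11100010 → 3-byte char (#6). Advance 3.
Byte at offset 21: 0xF3 = 11110011 → 4-byte char (#7). Advance 4.
Byte at offset 25: 0xEE = 11101110 → 3-byte char (#8). Advance 3.
Byte at offset 28: 0x69 = 01101001 → 1-byte char (#9). Advance 1.
Byte at offset 29: 0xED = 11101101 → 3-byte char (#10). Advance 3.
Reached end at offset 32 after 10 code points.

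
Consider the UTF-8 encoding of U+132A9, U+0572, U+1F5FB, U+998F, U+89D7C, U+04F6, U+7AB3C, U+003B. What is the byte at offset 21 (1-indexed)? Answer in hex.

0xBA

1-indexed offset 21 is 0-indexed offset 20.
U+132A9 → 4-byte form F0 93 8A A9 at offsets 0–3.
U+0572 → 2-byte form D5 B2 at offsets 4–5.
U+1F5FB → 4-byte form F0 9F 97 BB at offsets 6–9.
U+998F → 3-byte form E9 A6 8F at offsets 10–12.
U+89D7C → 4-byte form F2 89 B5 BC at offsets 13–16.
U+04F6 → 2-byte form D3 B6 at offsets 17–18.
U+7AB3C → 4-byte form F1 BA AC BC at offsets 19–22.
Offset 20 falls in char 7's range; it's byte 2 of F1 BA AC BC = 0xBA.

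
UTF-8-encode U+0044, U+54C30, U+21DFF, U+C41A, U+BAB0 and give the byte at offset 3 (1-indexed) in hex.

0x94

1-indexed offset 3 is 0-indexed offset 2.
U+0044 → 1-byte form 44 at offsets 0–0.
U+54C30 → 4-byte form F1 94 B0 B0 at offsets 1–4.
Offset 2 falls in char 2's range; it's byte 2 of F1 94 B0 B0 = 0x94.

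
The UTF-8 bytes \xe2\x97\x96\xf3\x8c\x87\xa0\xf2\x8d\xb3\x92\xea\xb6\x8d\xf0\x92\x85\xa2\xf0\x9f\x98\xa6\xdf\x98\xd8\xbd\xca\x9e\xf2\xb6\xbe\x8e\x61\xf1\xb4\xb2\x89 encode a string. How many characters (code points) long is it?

12

Byte at offset 0: 0xE2 = 11100010 → 3-byte char (#1). Advance 3.
Byte at offset 3: 0xF3 = 11110011 → 4-byte char (#2). Advance 4.
Byte at offset 7: 0xF2 = 11110010 → 4-byte char (#3). Advance 4.
Byte at offset 11: 0xEA = 11101010 → 3-byte char (#4). Advance 3.
Byte at offset 14: 0xF0 = 11110000 → 4-byte char (#5). Advance 4.
Byte at offset 18: 0xF0 = 11110000 → 4-byte char (#6). Advance 4.
Byte at offset 22: 0xDF = 11011111 → 2-byte char (#7). Advance 2.
Byte at offset 24: 0xD8 = 11011000 → 2-byte char (#8). Advance 2.
Byte at offset 26: 0xCA = 11001010 → 2-byte char (#9). Advance 2.
Byte at offset 28: 0xF2 = 11110010 → 4-byte char (#10). Advance 4.
Byte at offset 32: 0x61 = 01100001 → 1-byte char (#11). Advance 1.
Byte at offset 33: 0xF1 = 11110001 → 4-byte char (#12). Advance 4.
Reached end at offset 37 after 12 code points.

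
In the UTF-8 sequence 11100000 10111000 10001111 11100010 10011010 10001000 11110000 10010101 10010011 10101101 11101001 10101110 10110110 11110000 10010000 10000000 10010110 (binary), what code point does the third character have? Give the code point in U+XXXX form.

Offset 0: leading byte 0xE0 = 11100000 → 3-byte char #1 = E0 B8 8F.
Offset 3: leading byte 0xE2 = 11100010 → 3-byte char #2 = E2 9A 88.
Offset 6: leading byte 0xF0 = 11110000 → 4-byte char #3 = F0 95 93 AD.
Leading byte 0xF0 = 11110000 matches 11110xxx → 4-byte sequence.
Byte 1: 0xF0 = 11110000, payload 000 (3 bits).
Byte 2: 0x95 = 10010101 (10xxxxxx ✓), payload 010101.
Byte 3: 0x93 = 10010011 (10xxxxxx ✓), payload 010011.
Byte 4: 0xAD = 10101101 (10xxxxxx ✓), payload 101101.
Concatenate: 000010101010011101101 = 0x154ED (21 bits → U+154ED).

U+154ED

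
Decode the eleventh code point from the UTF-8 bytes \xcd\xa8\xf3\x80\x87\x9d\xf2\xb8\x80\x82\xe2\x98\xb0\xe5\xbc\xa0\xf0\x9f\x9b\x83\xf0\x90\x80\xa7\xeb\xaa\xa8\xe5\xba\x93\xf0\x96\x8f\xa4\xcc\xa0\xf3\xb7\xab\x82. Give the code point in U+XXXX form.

U+0320

Offset 0: leading byte 0xCD = 11001101 → 2-byte char #1 = CD A8.
Offset 2: leading byte 0xF3 = 11110011 → 4-byte char #2 = F3 80 87 9D.
Offset 6: leading byte 0xF2 = 11110010 → 4-byte char #3 = F2 B8 80 82.
Offset 10: leading byte 0xE2 = 11100010 → 3-byte char #4 = E2 98 B0.
Offset 13: leading byte 0xE5 = 11100101 → 3-byte char #5 = E5 BC A0.
Offset 16: leading byte 0xF0 = 11110000 → 4-byte char #6 = F0 9F 9B 83.
Offset 20: leading byte 0xF0 = 11110000 → 4-byte char #7 = F0 90 80 A7.
Offset 24: leading byte 0xEB = 11101011 → 3-byte char #8 = EB AA A8.
Offset 27: leading byte 0xE5 = 11100101 → 3-byte char #9 = E5 BA 93.
Offset 30: leading byte 0xF0 = 11110000 → 4-byte char #10 = F0 96 8F A4.
Offset 34: leading byte 0xCC = 11001100 → 2-byte char #11 = CC A0.
Leading byte 0xCC = 11001100 matches 110xxxxx → 2-byte sequence.
Byte 1: 0xCC = 11001100, payload 01100 (5 bits).
Byte 2: 0xA0 = 10100000 (10xxxxxx ✓), payload 100000.
Concatenate: 01100100000 = 0x320 (11 bits → U+0320).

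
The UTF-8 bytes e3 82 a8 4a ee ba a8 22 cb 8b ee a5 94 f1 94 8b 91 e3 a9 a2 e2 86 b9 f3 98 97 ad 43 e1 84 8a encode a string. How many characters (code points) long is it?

Byte at offset 0: 0xE3 = 11100011 → 3-byte char (#1). Advance 3.
Byte at offset 3: 0x4A = 01001010 → 1-byte char (#2). Advance 1.
Byte at offset 4: 0xEE = 11101110 → 3-byte char (#3). Advance 3.
Byte at offset 7: 0x22 = 00100010 → 1-byte char (#4). Advance 1.
Byte at offset 8: 0xCB = 11001011 → 2-byte char (#5). Advance 2.
Byte at offset 10: 0xEE = 11101110 → 3-byte char (#6). Advance 3.
Byte at offset 13: 0xF1 = 11110001 → 4-byte char (#7). Advance 4.
Byte at offset 17: 0xE3 = 11100011 → 3-byte char (#8). Advance 3.
Byte at offset 20: 0xE2 = 11100010 → 3-byte char (#9). Advance 3.
Byte at offset 23: 0xF3 = 11110011 → 4-byte char (#10). Advance 4.
Byte at offset 27: 0x43 = 01000011 → 1-byte char (#11). Advance 1.
Byte at offset 28: 0xE1 = 11100001 → 3-byte char (#12). Advance 3.
Reached end at offset 31 after 12 code points.

12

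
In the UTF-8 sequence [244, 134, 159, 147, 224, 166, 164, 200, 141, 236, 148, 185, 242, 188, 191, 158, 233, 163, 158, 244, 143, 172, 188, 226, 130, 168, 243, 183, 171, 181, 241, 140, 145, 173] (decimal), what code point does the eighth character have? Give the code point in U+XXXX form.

U+20A8

Offset 0: leading byte 0xF4 = 11110100 → 4-byte char #1 = F4 86 9F 93.
Offset 4: leading byte 0xE0 = 11100000 → 3-byte char #2 = E0 A6 A4.
Offset 7: leading byte 0xC8 = 11001000 → 2-byte char #3 = C8 8D.
Offset 9: leading byte 0xEC = 11101100 → 3-byte char #4 = EC 94 B9.
Offset 12: leading byte 0xF2 = 11110010 → 4-byte char #5 = F2 BC BF 9E.
Offset 16: leading byte 0xE9 = 11101001 → 3-byte char #6 = E9 A3 9E.
Offset 19: leading byte 0xF4 = 11110100 → 4-byte char #7 = F4 8F AC BC.
Offset 23: leading byte 0xE2 = 11100010 → 3-byte char #8 = E2 82 A8.
Leading byte 0xE2 = 11100010 matches 1110xxxx → 3-byte sequence.
Byte 1: 0xE2 = 11100010, payload 0010 (4 bits).
Byte 2: 0x82 = 10000010 (10xxxxxx ✓), payload 000010.
Byte 3: 0xA8 = 10101000 (10xxxxxx ✓), payload 101000.
Concatenate: 0010000010101000 = 0x20A8 (16 bits → U+20A8).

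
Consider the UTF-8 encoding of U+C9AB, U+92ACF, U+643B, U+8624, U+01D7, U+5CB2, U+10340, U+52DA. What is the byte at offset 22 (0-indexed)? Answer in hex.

U+C9AB → 3-byte form EC A6 AB at offsets 0–2.
U+92ACF → 4-byte form F2 92 AB 8F at offsets 3–6.
U+643B → 3-byte form E6 90 BB at offsets 7–9.
U+8624 → 3-byte form E8 98 A4 at offsets 10–12.
U+01D7 → 2-byte form C7 97 at offsets 13–14.
U+5CB2 → 3-byte form E5 B2 B2 at offsets 15–17.
U+10340 → 4-byte form F0 90 8D 80 at offsets 18–21.
U+52DA → 3-byte form E5 8B 9A at offsets 22–24.
Offset 22 falls in char 8's range; it's byte 1 of E5 8B 9A = 0xE5.

0xE5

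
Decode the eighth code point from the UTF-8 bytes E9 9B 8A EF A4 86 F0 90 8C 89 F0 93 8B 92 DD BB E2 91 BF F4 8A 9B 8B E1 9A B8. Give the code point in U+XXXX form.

U+16B8

Offset 0: leading byte 0xE9 = 11101001 → 3-byte char #1 = E9 9B 8A.
Offset 3: leading byte 0xEF = 11101111 → 3-byte char #2 = EF A4 86.
Offset 6: leading byte 0xF0 = 11110000 → 4-byte char #3 = F0 90 8C 89.
Offset 10: leading byte 0xF0 = 11110000 → 4-byte char #4 = F0 93 8B 92.
Offset 14: leading byte 0xDD = 11011101 → 2-byte char #5 = DD BB.
Offset 16: leading byte 0xE2 = 11100010 → 3-byte char #6 = E2 91 BF.
Offset 19: leading byte 0xF4 = 11110100 → 4-byte char #7 = F4 8A 9B 8B.
Offset 23: leading byte 0xE1 = 11100001 → 3-byte char #8 = E1 9A B8.
Leading byte 0xE1 = 11100001 matches 1110xxxx → 3-byte sequence.
Byte 1: 0xE1 = 11100001, payload 0001 (4 bits).
Byte 2: 0x9A = 10011010 (10xxxxxx ✓), payload 011010.
Byte 3: 0xB8 = 10111000 (10xxxxxx ✓), payload 111000.
Concatenate: 0001011010111000 = 0x16B8 (16 bits → U+16B8).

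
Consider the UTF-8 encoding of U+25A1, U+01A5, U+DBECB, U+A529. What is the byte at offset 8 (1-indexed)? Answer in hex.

1-indexed offset 8 is 0-indexed offset 7.
U+25A1 → 3-byte form E2 96 A1 at offsets 0–2.
U+01A5 → 2-byte form C6 A5 at offsets 3–4.
U+DBECB → 4-byte form F3 9B BB 8B at offsets 5–8.
Offset 7 falls in char 3's range; it's byte 3 of F3 9B BB 8B = 0xBB.

0xBB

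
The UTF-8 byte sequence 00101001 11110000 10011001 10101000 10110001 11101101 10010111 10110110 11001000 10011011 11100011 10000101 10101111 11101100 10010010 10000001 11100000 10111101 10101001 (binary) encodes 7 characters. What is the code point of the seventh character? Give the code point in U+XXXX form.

U+0F69

Offset 0: leading byte 0x29 = 00101001 → 1-byte char #1 = 29.
Offset 1: leading byte 0xF0 = 11110000 → 4-byte char #2 = F0 99 A8 B1.
Offset 5: leading byte 0xED = 11101101 → 3-byte char #3 = ED 97 B6.
Offset 8: leading byte 0xC8 = 11001000 → 2-byte char #4 = C8 9B.
Offset 10: leading byte 0xE3 = 11100011 → 3-byte char #5 = E3 85 AF.
Offset 13: leading byte 0xEC = 11101100 → 3-byte char #6 = EC 92 81.
Offset 16: leading byte 0xE0 = 11100000 → 3-byte char #7 = E0 BD A9.
Leading byte 0xE0 = 11100000 matches 1110xxxx → 3-byte sequence.
Byte 1: 0xE0 = 11100000, payload 0000 (4 bits).
Byte 2: 0xBD = 10111101 (10xxxxxx ✓), payload 111101.
Byte 3: 0xA9 = 10101001 (10xxxxxx ✓), payload 101001.
Concatenate: 0000111101101001 = 0xF69 (16 bits → U+0F69).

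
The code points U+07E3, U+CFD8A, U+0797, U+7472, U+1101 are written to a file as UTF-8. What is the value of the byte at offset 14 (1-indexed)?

1-indexed offset 14 is 0-indexed offset 13.
U+07E3 → 2-byte form DF A3 at offsets 0–1.
U+CFD8A → 4-byte form F3 8F B6 8A at offsets 2–5.
U+0797 → 2-byte form DE 97 at offsets 6–7.
U+7472 → 3-byte form E7 91 B2 at offsets 8–10.
U+1101 → 3-byte form E1 84 81 at offsets 11–13.
Offset 13 falls in char 5's range; it's byte 3 of E1 84 81 = 0x81.

0x81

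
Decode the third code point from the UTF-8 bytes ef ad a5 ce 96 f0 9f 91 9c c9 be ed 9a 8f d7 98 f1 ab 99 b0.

U+1F45C

Offset 0: leading byte 0xEF = 11101111 → 3-byte char #1 = EF AD A5.
Offset 3: leading byte 0xCE = 11001110 → 2-byte char #2 = CE 96.
Offset 5: leading byte 0xF0 = 11110000 → 4-byte char #3 = F0 9F 91 9C.
Leading byte 0xF0 = 11110000 matches 11110xxx → 4-byte sequence.
Byte 1: 0xF0 = 11110000, payload 000 (3 bits).
Byte 2: 0x9F = 10011111 (10xxxxxx ✓), payload 011111.
Byte 3: 0x91 = 10010001 (10xxxxxx ✓), payload 010001.
Byte 4: 0x9C = 10011100 (10xxxxxx ✓), payload 011100.
Concatenate: 000011111010001011100 = 0x1F45C (21 bits → U+1F45C).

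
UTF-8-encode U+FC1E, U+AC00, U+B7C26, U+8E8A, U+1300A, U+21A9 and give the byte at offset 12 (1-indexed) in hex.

1-indexed offset 12 is 0-indexed offset 11.
U+FC1E → 3-byte form EF B0 9E at offsets 0–2.
U+AC00 → 3-byte form EA B0 80 at offsets 3–5.
U+B7C26 → 4-byte form F2 B7 B0 A6 at offsets 6–9.
U+8E8A → 3-byte form E8 BA 8A at offsets 10–12.
Offset 11 falls in char 4's range; it's byte 2 of E8 BA 8A = 0xBA.

0xBA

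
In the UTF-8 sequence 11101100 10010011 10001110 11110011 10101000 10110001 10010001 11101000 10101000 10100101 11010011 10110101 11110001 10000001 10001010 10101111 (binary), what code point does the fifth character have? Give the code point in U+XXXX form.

Offset 0: leading byte 0xEC = 11101100 → 3-byte char #1 = EC 93 8E.
Offset 3: leading byte 0xF3 = 11110011 → 4-byte char #2 = F3 A8 B1 91.
Offset 7: leading byte 0xE8 = 11101000 → 3-byte char #3 = E8 A8 A5.
Offset 10: leading byte 0xD3 = 11010011 → 2-byte char #4 = D3 B5.
Offset 12: leading byte 0xF1 = 11110001 → 4-byte char #5 = F1 81 8A AF.
Leading byte 0xF1 = 11110001 matches 11110xxx → 4-byte sequence.
Byte 1: 0xF1 = 11110001, payload 001 (3 bits).
Byte 2: 0x81 = 10000001 (10xxxxxx ✓), payload 000001.
Byte 3: 0x8A = 10001010 (10xxxxxx ✓), payload 001010.
Byte 4: 0xAF = 10101111 (10xxxxxx ✓), payload 101111.
Concatenate: 001000001001010101111 = 0x412AF (21 bits → U+412AF).

U+412AF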